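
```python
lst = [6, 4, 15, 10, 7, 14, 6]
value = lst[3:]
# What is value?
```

lst has length 7. The slice lst[3:] selects indices [3, 4, 5, 6] (3->10, 4->7, 5->14, 6->6), giving [10, 7, 14, 6].

[10, 7, 14, 6]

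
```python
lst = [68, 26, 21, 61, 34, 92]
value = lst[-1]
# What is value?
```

lst has length 6. Negative index -1 maps to positive index 6 + (-1) = 5. lst[5] = 92.

92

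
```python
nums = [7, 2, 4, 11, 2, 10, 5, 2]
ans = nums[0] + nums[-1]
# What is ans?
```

nums has length 8. nums[0] = 7.
nums has length 8. Negative index -1 maps to positive index 8 + (-1) = 7. nums[7] = 2.
Sum: 7 + 2 = 9.

9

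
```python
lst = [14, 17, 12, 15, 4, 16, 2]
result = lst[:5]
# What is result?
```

lst has length 7. The slice lst[:5] selects indices [0, 1, 2, 3, 4] (0->14, 1->17, 2->12, 3->15, 4->4), giving [14, 17, 12, 15, 4].

[14, 17, 12, 15, 4]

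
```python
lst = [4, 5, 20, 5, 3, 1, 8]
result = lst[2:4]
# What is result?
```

lst has length 7. The slice lst[2:4] selects indices [2, 3] (2->20, 3->5), giving [20, 5].

[20, 5]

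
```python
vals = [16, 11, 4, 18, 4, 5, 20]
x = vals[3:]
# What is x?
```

vals has length 7. The slice vals[3:] selects indices [3, 4, 5, 6] (3->18, 4->4, 5->5, 6->20), giving [18, 4, 5, 20].

[18, 4, 5, 20]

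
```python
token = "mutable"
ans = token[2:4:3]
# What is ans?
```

token has length 7. The slice token[2:4:3] selects indices [2] (2->'t'), giving 't'.

't'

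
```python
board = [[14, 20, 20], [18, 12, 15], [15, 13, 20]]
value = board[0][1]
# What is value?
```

board[0] = [14, 20, 20]. Taking column 1 of that row yields 20.

20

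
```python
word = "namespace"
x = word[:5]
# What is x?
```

word has length 9. The slice word[:5] selects indices [0, 1, 2, 3, 4] (0->'n', 1->'a', 2->'m', 3->'e', 4->'s'), giving 'names'.

'names'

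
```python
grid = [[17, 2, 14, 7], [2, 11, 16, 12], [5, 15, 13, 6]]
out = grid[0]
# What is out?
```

grid has 3 rows. Row 0 is [17, 2, 14, 7].

[17, 2, 14, 7]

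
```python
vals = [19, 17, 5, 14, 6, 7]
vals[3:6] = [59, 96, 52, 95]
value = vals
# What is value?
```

vals starts as [19, 17, 5, 14, 6, 7] (length 6). The slice vals[3:6] covers indices [3, 4, 5] with values [14, 6, 7]. Replacing that slice with [59, 96, 52, 95] (different length) produces [19, 17, 5, 59, 96, 52, 95].

[19, 17, 5, 59, 96, 52, 95]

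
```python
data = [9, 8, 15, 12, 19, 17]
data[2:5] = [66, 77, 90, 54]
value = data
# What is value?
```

data starts as [9, 8, 15, 12, 19, 17] (length 6). The slice data[2:5] covers indices [2, 3, 4] with values [15, 12, 19]. Replacing that slice with [66, 77, 90, 54] (different length) produces [9, 8, 66, 77, 90, 54, 17].

[9, 8, 66, 77, 90, 54, 17]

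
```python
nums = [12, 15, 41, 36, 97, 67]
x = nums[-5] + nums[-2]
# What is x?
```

nums has length 6. Negative index -5 maps to positive index 6 + (-5) = 1. nums[1] = 15.
nums has length 6. Negative index -2 maps to positive index 6 + (-2) = 4. nums[4] = 97.
Sum: 15 + 97 = 112.

112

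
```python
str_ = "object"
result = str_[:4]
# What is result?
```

str_ has length 6. The slice str_[:4] selects indices [0, 1, 2, 3] (0->'o', 1->'b', 2->'j', 3->'e'), giving 'obje'.

'obje'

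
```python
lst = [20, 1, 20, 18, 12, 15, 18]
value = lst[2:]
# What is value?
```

lst has length 7. The slice lst[2:] selects indices [2, 3, 4, 5, 6] (2->20, 3->18, 4->12, 5->15, 6->18), giving [20, 18, 12, 15, 18].

[20, 18, 12, 15, 18]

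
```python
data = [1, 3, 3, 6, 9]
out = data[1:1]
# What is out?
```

data has length 5. The slice data[1:1] resolves to an empty index range, so the result is [].

[]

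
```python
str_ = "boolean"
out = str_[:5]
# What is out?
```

str_ has length 7. The slice str_[:5] selects indices [0, 1, 2, 3, 4] (0->'b', 1->'o', 2->'o', 3->'l', 4->'e'), giving 'boole'.

'boole'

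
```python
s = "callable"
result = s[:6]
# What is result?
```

s has length 8. The slice s[:6] selects indices [0, 1, 2, 3, 4, 5] (0->'c', 1->'a', 2->'l', 3->'l', 4->'a', 5->'b'), giving 'callab'.

'callab'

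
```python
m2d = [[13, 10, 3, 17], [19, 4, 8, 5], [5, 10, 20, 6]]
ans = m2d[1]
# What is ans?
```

m2d has 3 rows. Row 1 is [19, 4, 8, 5].

[19, 4, 8, 5]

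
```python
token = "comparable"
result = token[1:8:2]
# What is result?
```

token has length 10. The slice token[1:8:2] selects indices [1, 3, 5, 7] (1->'o', 3->'p', 5->'r', 7->'b'), giving 'oprb'.

'oprb'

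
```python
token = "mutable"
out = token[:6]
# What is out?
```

token has length 7. The slice token[:6] selects indices [0, 1, 2, 3, 4, 5] (0->'m', 1->'u', 2->'t', 3->'a', 4->'b', 5->'l'), giving 'mutabl'.

'mutabl'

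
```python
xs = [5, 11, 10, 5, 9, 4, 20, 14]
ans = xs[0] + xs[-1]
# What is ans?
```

xs has length 8. xs[0] = 5.
xs has length 8. Negative index -1 maps to positive index 8 + (-1) = 7. xs[7] = 14.
Sum: 5 + 14 = 19.

19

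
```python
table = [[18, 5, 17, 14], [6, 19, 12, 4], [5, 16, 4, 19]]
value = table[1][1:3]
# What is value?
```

table[1] = [6, 19, 12, 4]. table[1] has length 4. The slice table[1][1:3] selects indices [1, 2] (1->19, 2->12), giving [19, 12].

[19, 12]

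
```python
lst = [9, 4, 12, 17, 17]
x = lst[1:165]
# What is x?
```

lst has length 5. The slice lst[1:165] selects indices [1, 2, 3, 4] (1->4, 2->12, 3->17, 4->17), giving [4, 12, 17, 17].

[4, 12, 17, 17]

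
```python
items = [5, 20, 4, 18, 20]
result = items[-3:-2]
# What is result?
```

items has length 5. The slice items[-3:-2] selects indices [2] (2->4), giving [4].

[4]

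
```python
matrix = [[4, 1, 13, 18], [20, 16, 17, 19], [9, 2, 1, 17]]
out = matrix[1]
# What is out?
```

matrix has 3 rows. Row 1 is [20, 16, 17, 19].

[20, 16, 17, 19]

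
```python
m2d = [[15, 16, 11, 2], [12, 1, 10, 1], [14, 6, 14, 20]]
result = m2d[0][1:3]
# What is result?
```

m2d[0] = [15, 16, 11, 2]. m2d[0] has length 4. The slice m2d[0][1:3] selects indices [1, 2] (1->16, 2->11), giving [16, 11].

[16, 11]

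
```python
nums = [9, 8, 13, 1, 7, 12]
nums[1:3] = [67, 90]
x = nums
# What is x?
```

nums starts as [9, 8, 13, 1, 7, 12] (length 6). The slice nums[1:3] covers indices [1, 2] with values [8, 13]. Replacing that slice with [67, 90] (same length) produces [9, 67, 90, 1, 7, 12].

[9, 67, 90, 1, 7, 12]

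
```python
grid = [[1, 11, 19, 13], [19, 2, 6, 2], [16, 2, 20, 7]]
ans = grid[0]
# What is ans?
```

grid has 3 rows. Row 0 is [1, 11, 19, 13].

[1, 11, 19, 13]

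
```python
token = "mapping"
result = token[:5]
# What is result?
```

token has length 7. The slice token[:5] selects indices [0, 1, 2, 3, 4] (0->'m', 1->'a', 2->'p', 3->'p', 4->'i'), giving 'mappi'.

'mappi'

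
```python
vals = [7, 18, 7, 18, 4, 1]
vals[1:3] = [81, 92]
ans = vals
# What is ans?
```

vals starts as [7, 18, 7, 18, 4, 1] (length 6). The slice vals[1:3] covers indices [1, 2] with values [18, 7]. Replacing that slice with [81, 92] (same length) produces [7, 81, 92, 18, 4, 1].

[7, 81, 92, 18, 4, 1]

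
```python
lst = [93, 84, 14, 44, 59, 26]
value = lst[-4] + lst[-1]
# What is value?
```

lst has length 6. Negative index -4 maps to positive index 6 + (-4) = 2. lst[2] = 14.
lst has length 6. Negative index -1 maps to positive index 6 + (-1) = 5. lst[5] = 26.
Sum: 14 + 26 = 40.

40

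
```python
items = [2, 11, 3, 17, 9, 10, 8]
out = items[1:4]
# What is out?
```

items has length 7. The slice items[1:4] selects indices [1, 2, 3] (1->11, 2->3, 3->17), giving [11, 3, 17].

[11, 3, 17]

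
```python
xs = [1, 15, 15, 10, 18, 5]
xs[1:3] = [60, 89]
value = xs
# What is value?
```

xs starts as [1, 15, 15, 10, 18, 5] (length 6). The slice xs[1:3] covers indices [1, 2] with values [15, 15]. Replacing that slice with [60, 89] (same length) produces [1, 60, 89, 10, 18, 5].

[1, 60, 89, 10, 18, 5]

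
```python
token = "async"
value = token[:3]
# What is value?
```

token has length 5. The slice token[:3] selects indices [0, 1, 2] (0->'a', 1->'s', 2->'y'), giving 'asy'.

'asy'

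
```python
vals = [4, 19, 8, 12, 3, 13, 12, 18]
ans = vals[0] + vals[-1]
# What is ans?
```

vals has length 8. vals[0] = 4.
vals has length 8. Negative index -1 maps to positive index 8 + (-1) = 7. vals[7] = 18.
Sum: 4 + 18 = 22.

22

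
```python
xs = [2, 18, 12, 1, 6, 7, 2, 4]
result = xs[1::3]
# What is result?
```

xs has length 8. The slice xs[1::3] selects indices [1, 4, 7] (1->18, 4->6, 7->4), giving [18, 6, 4].

[18, 6, 4]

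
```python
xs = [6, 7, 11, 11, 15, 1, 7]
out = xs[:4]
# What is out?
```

xs has length 7. The slice xs[:4] selects indices [0, 1, 2, 3] (0->6, 1->7, 2->11, 3->11), giving [6, 7, 11, 11].

[6, 7, 11, 11]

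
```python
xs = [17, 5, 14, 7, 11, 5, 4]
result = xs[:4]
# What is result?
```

xs has length 7. The slice xs[:4] selects indices [0, 1, 2, 3] (0->17, 1->5, 2->14, 3->7), giving [17, 5, 14, 7].

[17, 5, 14, 7]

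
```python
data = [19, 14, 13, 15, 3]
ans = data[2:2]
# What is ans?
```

data has length 5. The slice data[2:2] resolves to an empty index range, so the result is [].

[]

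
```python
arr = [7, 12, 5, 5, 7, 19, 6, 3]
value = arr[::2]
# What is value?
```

arr has length 8. The slice arr[::2] selects indices [0, 2, 4, 6] (0->7, 2->5, 4->7, 6->6), giving [7, 5, 7, 6].

[7, 5, 7, 6]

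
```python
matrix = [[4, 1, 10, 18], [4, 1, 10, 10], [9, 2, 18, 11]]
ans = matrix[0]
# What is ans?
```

matrix has 3 rows. Row 0 is [4, 1, 10, 18].

[4, 1, 10, 18]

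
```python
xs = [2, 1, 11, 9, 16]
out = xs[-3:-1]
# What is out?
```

xs has length 5. The slice xs[-3:-1] selects indices [2, 3] (2->11, 3->9), giving [11, 9].

[11, 9]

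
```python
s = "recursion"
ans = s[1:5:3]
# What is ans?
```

s has length 9. The slice s[1:5:3] selects indices [1, 4] (1->'e', 4->'r'), giving 'er'.

'er'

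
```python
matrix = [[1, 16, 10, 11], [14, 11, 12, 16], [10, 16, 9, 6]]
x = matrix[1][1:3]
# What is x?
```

matrix[1] = [14, 11, 12, 16]. matrix[1] has length 4. The slice matrix[1][1:3] selects indices [1, 2] (1->11, 2->12), giving [11, 12].

[11, 12]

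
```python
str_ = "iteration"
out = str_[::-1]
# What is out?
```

str_ has length 9. The slice str_[::-1] selects indices [8, 7, 6, 5, 4, 3, 2, 1, 0] (8->'n', 7->'o', 6->'i', 5->'t', 4->'a', 3->'r', 2->'e', 1->'t', 0->'i'), giving 'noitareti'.

'noitareti'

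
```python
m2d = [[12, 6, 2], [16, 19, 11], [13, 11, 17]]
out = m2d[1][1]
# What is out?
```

m2d[1] = [16, 19, 11]. Taking column 1 of that row yields 19.

19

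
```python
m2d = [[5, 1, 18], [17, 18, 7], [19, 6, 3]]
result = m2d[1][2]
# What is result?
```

m2d[1] = [17, 18, 7]. Taking column 2 of that row yields 7.

7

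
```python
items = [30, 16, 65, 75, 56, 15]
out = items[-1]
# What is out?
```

items has length 6. Negative index -1 maps to positive index 6 + (-1) = 5. items[5] = 15.

15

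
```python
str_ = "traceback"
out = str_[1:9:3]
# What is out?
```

str_ has length 9. The slice str_[1:9:3] selects indices [1, 4, 7] (1->'r', 4->'e', 7->'c'), giving 'rec'.

'rec'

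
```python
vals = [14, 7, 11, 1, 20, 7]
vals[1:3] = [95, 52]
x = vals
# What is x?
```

vals starts as [14, 7, 11, 1, 20, 7] (length 6). The slice vals[1:3] covers indices [1, 2] with values [7, 11]. Replacing that slice with [95, 52] (same length) produces [14, 95, 52, 1, 20, 7].

[14, 95, 52, 1, 20, 7]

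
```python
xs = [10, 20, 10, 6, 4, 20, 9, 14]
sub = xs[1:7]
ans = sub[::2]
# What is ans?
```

xs has length 8. The slice xs[1:7] selects indices [1, 2, 3, 4, 5, 6] (1->20, 2->10, 3->6, 4->4, 5->20, 6->9), giving [20, 10, 6, 4, 20, 9]. So sub = [20, 10, 6, 4, 20, 9]. sub has length 6. The slice sub[::2] selects indices [0, 2, 4] (0->20, 2->6, 4->20), giving [20, 6, 20].

[20, 6, 20]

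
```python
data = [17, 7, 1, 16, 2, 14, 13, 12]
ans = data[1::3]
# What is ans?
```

data has length 8. The slice data[1::3] selects indices [1, 4, 7] (1->7, 4->2, 7->12), giving [7, 2, 12].

[7, 2, 12]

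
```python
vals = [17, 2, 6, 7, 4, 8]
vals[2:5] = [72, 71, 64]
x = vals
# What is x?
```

vals starts as [17, 2, 6, 7, 4, 8] (length 6). The slice vals[2:5] covers indices [2, 3, 4] with values [6, 7, 4]. Replacing that slice with [72, 71, 64] (same length) produces [17, 2, 72, 71, 64, 8].

[17, 2, 72, 71, 64, 8]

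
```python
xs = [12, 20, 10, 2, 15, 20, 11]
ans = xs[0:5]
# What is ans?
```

xs has length 7. The slice xs[0:5] selects indices [0, 1, 2, 3, 4] (0->12, 1->20, 2->10, 3->2, 4->15), giving [12, 20, 10, 2, 15].

[12, 20, 10, 2, 15]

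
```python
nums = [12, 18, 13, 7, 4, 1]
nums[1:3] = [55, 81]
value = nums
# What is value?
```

nums starts as [12, 18, 13, 7, 4, 1] (length 6). The slice nums[1:3] covers indices [1, 2] with values [18, 13]. Replacing that slice with [55, 81] (same length) produces [12, 55, 81, 7, 4, 1].

[12, 55, 81, 7, 4, 1]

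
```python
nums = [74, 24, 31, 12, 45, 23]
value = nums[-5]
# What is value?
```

nums has length 6. Negative index -5 maps to positive index 6 + (-5) = 1. nums[1] = 24.

24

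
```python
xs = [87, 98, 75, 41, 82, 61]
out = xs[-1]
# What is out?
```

xs has length 6. Negative index -1 maps to positive index 6 + (-1) = 5. xs[5] = 61.

61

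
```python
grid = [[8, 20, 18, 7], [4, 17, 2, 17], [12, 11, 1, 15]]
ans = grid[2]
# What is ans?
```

grid has 3 rows. Row 2 is [12, 11, 1, 15].

[12, 11, 1, 15]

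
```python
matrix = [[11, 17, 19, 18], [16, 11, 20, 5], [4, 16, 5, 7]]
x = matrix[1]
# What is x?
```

matrix has 3 rows. Row 1 is [16, 11, 20, 5].

[16, 11, 20, 5]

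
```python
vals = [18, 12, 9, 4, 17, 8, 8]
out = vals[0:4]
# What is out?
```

vals has length 7. The slice vals[0:4] selects indices [0, 1, 2, 3] (0->18, 1->12, 2->9, 3->4), giving [18, 12, 9, 4].

[18, 12, 9, 4]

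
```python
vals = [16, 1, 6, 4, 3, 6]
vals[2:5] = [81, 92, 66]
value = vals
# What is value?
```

vals starts as [16, 1, 6, 4, 3, 6] (length 6). The slice vals[2:5] covers indices [2, 3, 4] with values [6, 4, 3]. Replacing that slice with [81, 92, 66] (same length) produces [16, 1, 81, 92, 66, 6].

[16, 1, 81, 92, 66, 6]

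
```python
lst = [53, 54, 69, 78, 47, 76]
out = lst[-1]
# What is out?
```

lst has length 6. Negative index -1 maps to positive index 6 + (-1) = 5. lst[5] = 76.

76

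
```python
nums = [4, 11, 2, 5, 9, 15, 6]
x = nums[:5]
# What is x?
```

nums has length 7. The slice nums[:5] selects indices [0, 1, 2, 3, 4] (0->4, 1->11, 2->2, 3->5, 4->9), giving [4, 11, 2, 5, 9].

[4, 11, 2, 5, 9]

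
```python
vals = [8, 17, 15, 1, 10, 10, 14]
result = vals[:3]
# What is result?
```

vals has length 7. The slice vals[:3] selects indices [0, 1, 2] (0->8, 1->17, 2->15), giving [8, 17, 15].

[8, 17, 15]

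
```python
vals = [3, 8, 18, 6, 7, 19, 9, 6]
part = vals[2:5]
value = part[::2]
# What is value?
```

vals has length 8. The slice vals[2:5] selects indices [2, 3, 4] (2->18, 3->6, 4->7), giving [18, 6, 7]. So part = [18, 6, 7]. part has length 3. The slice part[::2] selects indices [0, 2] (0->18, 2->7), giving [18, 7].

[18, 7]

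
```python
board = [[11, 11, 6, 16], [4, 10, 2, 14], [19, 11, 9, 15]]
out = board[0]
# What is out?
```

board has 3 rows. Row 0 is [11, 11, 6, 16].

[11, 11, 6, 16]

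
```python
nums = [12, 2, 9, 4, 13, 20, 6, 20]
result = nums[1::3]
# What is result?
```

nums has length 8. The slice nums[1::3] selects indices [1, 4, 7] (1->2, 4->13, 7->20), giving [2, 13, 20].

[2, 13, 20]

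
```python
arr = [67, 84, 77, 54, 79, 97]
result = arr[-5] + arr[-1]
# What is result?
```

arr has length 6. Negative index -5 maps to positive index 6 + (-5) = 1. arr[1] = 84.
arr has length 6. Negative index -1 maps to positive index 6 + (-1) = 5. arr[5] = 97.
Sum: 84 + 97 = 181.

181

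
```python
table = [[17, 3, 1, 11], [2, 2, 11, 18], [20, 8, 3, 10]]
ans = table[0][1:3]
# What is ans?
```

table[0] = [17, 3, 1, 11]. table[0] has length 4. The slice table[0][1:3] selects indices [1, 2] (1->3, 2->1), giving [3, 1].

[3, 1]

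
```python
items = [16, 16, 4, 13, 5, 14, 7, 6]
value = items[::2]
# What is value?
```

items has length 8. The slice items[::2] selects indices [0, 2, 4, 6] (0->16, 2->4, 4->5, 6->7), giving [16, 4, 5, 7].

[16, 4, 5, 7]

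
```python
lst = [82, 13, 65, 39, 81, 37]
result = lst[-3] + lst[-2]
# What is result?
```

lst has length 6. Negative index -3 maps to positive index 6 + (-3) = 3. lst[3] = 39.
lst has length 6. Negative index -2 maps to positive index 6 + (-2) = 4. lst[4] = 81.
Sum: 39 + 81 = 120.

120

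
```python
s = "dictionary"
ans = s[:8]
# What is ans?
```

s has length 10. The slice s[:8] selects indices [0, 1, 2, 3, 4, 5, 6, 7] (0->'d', 1->'i', 2->'c', 3->'t', 4->'i', 5->'o', 6->'n', 7->'a'), giving 'dictiona'.

'dictiona'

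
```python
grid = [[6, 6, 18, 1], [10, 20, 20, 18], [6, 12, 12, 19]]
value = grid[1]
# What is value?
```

grid has 3 rows. Row 1 is [10, 20, 20, 18].

[10, 20, 20, 18]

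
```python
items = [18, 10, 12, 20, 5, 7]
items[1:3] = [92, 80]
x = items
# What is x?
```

items starts as [18, 10, 12, 20, 5, 7] (length 6). The slice items[1:3] covers indices [1, 2] with values [10, 12]. Replacing that slice with [92, 80] (same length) produces [18, 92, 80, 20, 5, 7].

[18, 92, 80, 20, 5, 7]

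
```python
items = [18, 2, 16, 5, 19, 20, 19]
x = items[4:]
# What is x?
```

items has length 7. The slice items[4:] selects indices [4, 5, 6] (4->19, 5->20, 6->19), giving [19, 20, 19].

[19, 20, 19]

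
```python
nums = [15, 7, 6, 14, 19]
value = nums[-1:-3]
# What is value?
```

nums has length 5. The slice nums[-1:-3] resolves to an empty index range, so the result is [].

[]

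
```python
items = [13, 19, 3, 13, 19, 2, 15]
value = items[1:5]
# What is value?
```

items has length 7. The slice items[1:5] selects indices [1, 2, 3, 4] (1->19, 2->3, 3->13, 4->19), giving [19, 3, 13, 19].

[19, 3, 13, 19]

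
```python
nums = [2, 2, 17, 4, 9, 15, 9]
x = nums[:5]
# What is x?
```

nums has length 7. The slice nums[:5] selects indices [0, 1, 2, 3, 4] (0->2, 1->2, 2->17, 3->4, 4->9), giving [2, 2, 17, 4, 9].

[2, 2, 17, 4, 9]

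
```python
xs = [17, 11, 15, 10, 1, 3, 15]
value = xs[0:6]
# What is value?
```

xs has length 7. The slice xs[0:6] selects indices [0, 1, 2, 3, 4, 5] (0->17, 1->11, 2->15, 3->10, 4->1, 5->3), giving [17, 11, 15, 10, 1, 3].

[17, 11, 15, 10, 1, 3]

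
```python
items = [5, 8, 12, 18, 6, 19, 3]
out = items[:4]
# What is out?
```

items has length 7. The slice items[:4] selects indices [0, 1, 2, 3] (0->5, 1->8, 2->12, 3->18), giving [5, 8, 12, 18].

[5, 8, 12, 18]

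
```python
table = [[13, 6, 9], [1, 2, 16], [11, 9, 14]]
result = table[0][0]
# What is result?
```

table[0] = [13, 6, 9]. Taking column 0 of that row yields 13.

13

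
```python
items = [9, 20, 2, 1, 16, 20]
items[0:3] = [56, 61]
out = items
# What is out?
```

items starts as [9, 20, 2, 1, 16, 20] (length 6). The slice items[0:3] covers indices [0, 1, 2] with values [9, 20, 2]. Replacing that slice with [56, 61] (different length) produces [56, 61, 1, 16, 20].

[56, 61, 1, 16, 20]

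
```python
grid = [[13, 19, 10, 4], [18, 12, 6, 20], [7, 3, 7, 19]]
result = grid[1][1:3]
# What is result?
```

grid[1] = [18, 12, 6, 20]. grid[1] has length 4. The slice grid[1][1:3] selects indices [1, 2] (1->12, 2->6), giving [12, 6].

[12, 6]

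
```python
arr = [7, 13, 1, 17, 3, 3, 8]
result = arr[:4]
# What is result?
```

arr has length 7. The slice arr[:4] selects indices [0, 1, 2, 3] (0->7, 1->13, 2->1, 3->17), giving [7, 13, 1, 17].

[7, 13, 1, 17]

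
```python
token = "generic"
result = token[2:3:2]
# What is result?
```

token has length 7. The slice token[2:3:2] selects indices [2] (2->'n'), giving 'n'.

'n'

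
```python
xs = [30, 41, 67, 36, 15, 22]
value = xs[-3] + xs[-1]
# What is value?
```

xs has length 6. Negative index -3 maps to positive index 6 + (-3) = 3. xs[3] = 36.
xs has length 6. Negative index -1 maps to positive index 6 + (-1) = 5. xs[5] = 22.
Sum: 36 + 22 = 58.

58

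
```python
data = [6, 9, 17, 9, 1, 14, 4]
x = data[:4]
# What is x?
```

data has length 7. The slice data[:4] selects indices [0, 1, 2, 3] (0->6, 1->9, 2->17, 3->9), giving [6, 9, 17, 9].

[6, 9, 17, 9]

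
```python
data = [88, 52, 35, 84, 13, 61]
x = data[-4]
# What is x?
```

data has length 6. Negative index -4 maps to positive index 6 + (-4) = 2. data[2] = 35.

35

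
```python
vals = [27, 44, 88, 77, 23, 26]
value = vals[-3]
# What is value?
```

vals has length 6. Negative index -3 maps to positive index 6 + (-3) = 3. vals[3] = 77.

77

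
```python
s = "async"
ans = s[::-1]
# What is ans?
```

s has length 5. The slice s[::-1] selects indices [4, 3, 2, 1, 0] (4->'c', 3->'n', 2->'y', 1->'s', 0->'a'), giving 'cnysa'.

'cnysa'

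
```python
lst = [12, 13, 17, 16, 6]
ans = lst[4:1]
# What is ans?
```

lst has length 5. The slice lst[4:1] resolves to an empty index range, so the result is [].

[]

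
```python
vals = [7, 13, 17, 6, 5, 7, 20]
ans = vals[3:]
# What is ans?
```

vals has length 7. The slice vals[3:] selects indices [3, 4, 5, 6] (3->6, 4->5, 5->7, 6->20), giving [6, 5, 7, 20].

[6, 5, 7, 20]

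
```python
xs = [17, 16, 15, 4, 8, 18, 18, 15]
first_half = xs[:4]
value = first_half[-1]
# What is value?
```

xs has length 8. The slice xs[:4] selects indices [0, 1, 2, 3] (0->17, 1->16, 2->15, 3->4), giving [17, 16, 15, 4]. So first_half = [17, 16, 15, 4]. Then first_half[-1] = 4.

4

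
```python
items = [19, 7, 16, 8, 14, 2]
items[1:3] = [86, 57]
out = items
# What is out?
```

items starts as [19, 7, 16, 8, 14, 2] (length 6). The slice items[1:3] covers indices [1, 2] with values [7, 16]. Replacing that slice with [86, 57] (same length) produces [19, 86, 57, 8, 14, 2].

[19, 86, 57, 8, 14, 2]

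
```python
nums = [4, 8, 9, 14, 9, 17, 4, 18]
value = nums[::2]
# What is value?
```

nums has length 8. The slice nums[::2] selects indices [0, 2, 4, 6] (0->4, 2->9, 4->9, 6->4), giving [4, 9, 9, 4].

[4, 9, 9, 4]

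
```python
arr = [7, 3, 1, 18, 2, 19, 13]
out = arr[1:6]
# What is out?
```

arr has length 7. The slice arr[1:6] selects indices [1, 2, 3, 4, 5] (1->3, 2->1, 3->18, 4->2, 5->19), giving [3, 1, 18, 2, 19].

[3, 1, 18, 2, 19]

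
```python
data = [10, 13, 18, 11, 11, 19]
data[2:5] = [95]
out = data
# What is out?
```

data starts as [10, 13, 18, 11, 11, 19] (length 6). The slice data[2:5] covers indices [2, 3, 4] with values [18, 11, 11]. Replacing that slice with [95] (different length) produces [10, 13, 95, 19].

[10, 13, 95, 19]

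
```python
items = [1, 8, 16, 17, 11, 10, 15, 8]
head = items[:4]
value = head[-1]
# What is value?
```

items has length 8. The slice items[:4] selects indices [0, 1, 2, 3] (0->1, 1->8, 2->16, 3->17), giving [1, 8, 16, 17]. So head = [1, 8, 16, 17]. Then head[-1] = 17.

17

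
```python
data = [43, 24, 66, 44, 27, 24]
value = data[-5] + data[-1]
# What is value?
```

data has length 6. Negative index -5 maps to positive index 6 + (-5) = 1. data[1] = 24.
data has length 6. Negative index -1 maps to positive index 6 + (-1) = 5. data[5] = 24.
Sum: 24 + 24 = 48.

48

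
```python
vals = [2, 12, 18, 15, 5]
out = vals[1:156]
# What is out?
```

vals has length 5. The slice vals[1:156] selects indices [1, 2, 3, 4] (1->12, 2->18, 3->15, 4->5), giving [12, 18, 15, 5].

[12, 18, 15, 5]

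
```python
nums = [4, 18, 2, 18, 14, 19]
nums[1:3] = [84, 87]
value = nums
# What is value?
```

nums starts as [4, 18, 2, 18, 14, 19] (length 6). The slice nums[1:3] covers indices [1, 2] with values [18, 2]. Replacing that slice with [84, 87] (same length) produces [4, 84, 87, 18, 14, 19].

[4, 84, 87, 18, 14, 19]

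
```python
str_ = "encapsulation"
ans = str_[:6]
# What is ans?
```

str_ has length 13. The slice str_[:6] selects indices [0, 1, 2, 3, 4, 5] (0->'e', 1->'n', 2->'c', 3->'a', 4->'p', 5->'s'), giving 'encaps'.

'encaps'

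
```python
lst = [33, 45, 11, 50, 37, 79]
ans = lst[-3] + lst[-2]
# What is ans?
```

lst has length 6. Negative index -3 maps to positive index 6 + (-3) = 3. lst[3] = 50.
lst has length 6. Negative index -2 maps to positive index 6 + (-2) = 4. lst[4] = 37.
Sum: 50 + 37 = 87.

87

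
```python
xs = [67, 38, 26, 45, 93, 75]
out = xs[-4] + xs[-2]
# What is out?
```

xs has length 6. Negative index -4 maps to positive index 6 + (-4) = 2. xs[2] = 26.
xs has length 6. Negative index -2 maps to positive index 6 + (-2) = 4. xs[4] = 93.
Sum: 26 + 93 = 119.

119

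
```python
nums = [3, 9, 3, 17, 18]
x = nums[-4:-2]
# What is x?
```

nums has length 5. The slice nums[-4:-2] selects indices [1, 2] (1->9, 2->3), giving [9, 3].

[9, 3]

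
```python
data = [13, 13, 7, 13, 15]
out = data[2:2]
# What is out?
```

data has length 5. The slice data[2:2] resolves to an empty index range, so the result is [].

[]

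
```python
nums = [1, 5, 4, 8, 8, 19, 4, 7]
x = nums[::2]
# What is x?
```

nums has length 8. The slice nums[::2] selects indices [0, 2, 4, 6] (0->1, 2->4, 4->8, 6->4), giving [1, 4, 8, 4].

[1, 4, 8, 4]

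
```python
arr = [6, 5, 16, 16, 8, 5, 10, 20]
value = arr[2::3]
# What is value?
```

arr has length 8. The slice arr[2::3] selects indices [2, 5] (2->16, 5->5), giving [16, 5].

[16, 5]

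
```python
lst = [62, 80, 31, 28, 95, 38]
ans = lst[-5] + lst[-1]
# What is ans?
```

lst has length 6. Negative index -5 maps to positive index 6 + (-5) = 1. lst[1] = 80.
lst has length 6. Negative index -1 maps to positive index 6 + (-1) = 5. lst[5] = 38.
Sum: 80 + 38 = 118.

118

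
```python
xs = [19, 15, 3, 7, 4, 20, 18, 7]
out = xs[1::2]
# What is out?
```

xs has length 8. The slice xs[1::2] selects indices [1, 3, 5, 7] (1->15, 3->7, 5->20, 7->7), giving [15, 7, 20, 7].

[15, 7, 20, 7]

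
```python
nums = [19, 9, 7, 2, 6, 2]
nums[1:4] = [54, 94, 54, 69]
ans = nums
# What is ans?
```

nums starts as [19, 9, 7, 2, 6, 2] (length 6). The slice nums[1:4] covers indices [1, 2, 3] with values [9, 7, 2]. Replacing that slice with [54, 94, 54, 69] (different length) produces [19, 54, 94, 54, 69, 6, 2].

[19, 54, 94, 54, 69, 6, 2]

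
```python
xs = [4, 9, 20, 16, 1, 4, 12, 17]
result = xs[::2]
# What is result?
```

xs has length 8. The slice xs[::2] selects indices [0, 2, 4, 6] (0->4, 2->20, 4->1, 6->12), giving [4, 20, 1, 12].

[4, 20, 1, 12]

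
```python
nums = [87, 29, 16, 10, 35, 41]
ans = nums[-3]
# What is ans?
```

nums has length 6. Negative index -3 maps to positive index 6 + (-3) = 3. nums[3] = 10.

10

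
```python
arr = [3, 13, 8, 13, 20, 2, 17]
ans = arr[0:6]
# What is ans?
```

arr has length 7. The slice arr[0:6] selects indices [0, 1, 2, 3, 4, 5] (0->3, 1->13, 2->8, 3->13, 4->20, 5->2), giving [3, 13, 8, 13, 20, 2].

[3, 13, 8, 13, 20, 2]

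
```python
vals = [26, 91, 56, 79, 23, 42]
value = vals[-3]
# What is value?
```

vals has length 6. Negative index -3 maps to positive index 6 + (-3) = 3. vals[3] = 79.

79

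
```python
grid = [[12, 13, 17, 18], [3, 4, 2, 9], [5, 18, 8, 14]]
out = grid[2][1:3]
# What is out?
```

grid[2] = [5, 18, 8, 14]. grid[2] has length 4. The slice grid[2][1:3] selects indices [1, 2] (1->18, 2->8), giving [18, 8].

[18, 8]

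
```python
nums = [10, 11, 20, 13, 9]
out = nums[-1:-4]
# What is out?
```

nums has length 5. The slice nums[-1:-4] resolves to an empty index range, so the result is [].

[]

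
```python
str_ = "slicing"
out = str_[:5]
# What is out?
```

str_ has length 7. The slice str_[:5] selects indices [0, 1, 2, 3, 4] (0->'s', 1->'l', 2->'i', 3->'c', 4->'i'), giving 'slici'.

'slici'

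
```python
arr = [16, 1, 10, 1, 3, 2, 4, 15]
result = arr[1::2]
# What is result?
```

arr has length 8. The slice arr[1::2] selects indices [1, 3, 5, 7] (1->1, 3->1, 5->2, 7->15), giving [1, 1, 2, 15].

[1, 1, 2, 15]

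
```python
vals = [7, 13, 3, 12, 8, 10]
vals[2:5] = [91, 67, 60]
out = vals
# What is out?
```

vals starts as [7, 13, 3, 12, 8, 10] (length 6). The slice vals[2:5] covers indices [2, 3, 4] with values [3, 12, 8]. Replacing that slice with [91, 67, 60] (same length) produces [7, 13, 91, 67, 60, 10].

[7, 13, 91, 67, 60, 10]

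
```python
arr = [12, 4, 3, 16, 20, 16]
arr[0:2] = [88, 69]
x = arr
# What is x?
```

arr starts as [12, 4, 3, 16, 20, 16] (length 6). The slice arr[0:2] covers indices [0, 1] with values [12, 4]. Replacing that slice with [88, 69] (same length) produces [88, 69, 3, 16, 20, 16].

[88, 69, 3, 16, 20, 16]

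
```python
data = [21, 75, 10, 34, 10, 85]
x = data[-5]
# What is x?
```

data has length 6. Negative index -5 maps to positive index 6 + (-5) = 1. data[1] = 75.

75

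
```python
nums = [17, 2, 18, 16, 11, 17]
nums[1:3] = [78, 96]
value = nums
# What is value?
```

nums starts as [17, 2, 18, 16, 11, 17] (length 6). The slice nums[1:3] covers indices [1, 2] with values [2, 18]. Replacing that slice with [78, 96] (same length) produces [17, 78, 96, 16, 11, 17].

[17, 78, 96, 16, 11, 17]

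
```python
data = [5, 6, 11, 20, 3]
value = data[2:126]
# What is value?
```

data has length 5. The slice data[2:126] selects indices [2, 3, 4] (2->11, 3->20, 4->3), giving [11, 20, 3].

[11, 20, 3]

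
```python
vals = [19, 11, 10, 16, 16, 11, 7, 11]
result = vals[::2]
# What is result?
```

vals has length 8. The slice vals[::2] selects indices [0, 2, 4, 6] (0->19, 2->10, 4->16, 6->7), giving [19, 10, 16, 7].

[19, 10, 16, 7]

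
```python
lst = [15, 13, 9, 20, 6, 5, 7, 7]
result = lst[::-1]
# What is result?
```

lst has length 8. The slice lst[::-1] selects indices [7, 6, 5, 4, 3, 2, 1, 0] (7->7, 6->7, 5->5, 4->6, 3->20, 2->9, 1->13, 0->15), giving [7, 7, 5, 6, 20, 9, 13, 15].

[7, 7, 5, 6, 20, 9, 13, 15]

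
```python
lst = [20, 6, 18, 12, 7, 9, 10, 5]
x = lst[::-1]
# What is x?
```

lst has length 8. The slice lst[::-1] selects indices [7, 6, 5, 4, 3, 2, 1, 0] (7->5, 6->10, 5->9, 4->7, 3->12, 2->18, 1->6, 0->20), giving [5, 10, 9, 7, 12, 18, 6, 20].

[5, 10, 9, 7, 12, 18, 6, 20]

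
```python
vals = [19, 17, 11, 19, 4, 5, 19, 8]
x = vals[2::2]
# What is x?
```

vals has length 8. The slice vals[2::2] selects indices [2, 4, 6] (2->11, 4->4, 6->19), giving [11, 4, 19].

[11, 4, 19]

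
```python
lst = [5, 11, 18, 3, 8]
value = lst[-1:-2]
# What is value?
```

lst has length 5. The slice lst[-1:-2] resolves to an empty index range, so the result is [].

[]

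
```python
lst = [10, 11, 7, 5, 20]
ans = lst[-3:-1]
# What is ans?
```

lst has length 5. The slice lst[-3:-1] selects indices [2, 3] (2->7, 3->5), giving [7, 5].

[7, 5]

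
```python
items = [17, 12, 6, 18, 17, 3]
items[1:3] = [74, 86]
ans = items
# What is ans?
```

items starts as [17, 12, 6, 18, 17, 3] (length 6). The slice items[1:3] covers indices [1, 2] with values [12, 6]. Replacing that slice with [74, 86] (same length) produces [17, 74, 86, 18, 17, 3].

[17, 74, 86, 18, 17, 3]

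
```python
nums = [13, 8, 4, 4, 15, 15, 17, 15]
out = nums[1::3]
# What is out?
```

nums has length 8. The slice nums[1::3] selects indices [1, 4, 7] (1->8, 4->15, 7->15), giving [8, 15, 15].

[8, 15, 15]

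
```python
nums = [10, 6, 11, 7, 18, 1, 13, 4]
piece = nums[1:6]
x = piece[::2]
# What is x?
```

nums has length 8. The slice nums[1:6] selects indices [1, 2, 3, 4, 5] (1->6, 2->11, 3->7, 4->18, 5->1), giving [6, 11, 7, 18, 1]. So piece = [6, 11, 7, 18, 1]. piece has length 5. The slice piece[::2] selects indices [0, 2, 4] (0->6, 2->7, 4->1), giving [6, 7, 1].

[6, 7, 1]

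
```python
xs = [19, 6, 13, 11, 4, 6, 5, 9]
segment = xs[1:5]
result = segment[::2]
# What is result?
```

xs has length 8. The slice xs[1:5] selects indices [1, 2, 3, 4] (1->6, 2->13, 3->11, 4->4), giving [6, 13, 11, 4]. So segment = [6, 13, 11, 4]. segment has length 4. The slice segment[::2] selects indices [0, 2] (0->6, 2->11), giving [6, 11].

[6, 11]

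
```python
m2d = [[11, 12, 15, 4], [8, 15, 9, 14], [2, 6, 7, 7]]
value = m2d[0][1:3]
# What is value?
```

m2d[0] = [11, 12, 15, 4]. m2d[0] has length 4. The slice m2d[0][1:3] selects indices [1, 2] (1->12, 2->15), giving [12, 15].

[12, 15]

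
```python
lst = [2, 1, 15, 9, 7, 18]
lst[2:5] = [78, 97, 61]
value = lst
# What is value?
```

lst starts as [2, 1, 15, 9, 7, 18] (length 6). The slice lst[2:5] covers indices [2, 3, 4] with values [15, 9, 7]. Replacing that slice with [78, 97, 61] (same length) produces [2, 1, 78, 97, 61, 18].

[2, 1, 78, 97, 61, 18]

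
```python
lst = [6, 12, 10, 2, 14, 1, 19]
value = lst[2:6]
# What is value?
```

lst has length 7. The slice lst[2:6] selects indices [2, 3, 4, 5] (2->10, 3->2, 4->14, 5->1), giving [10, 2, 14, 1].

[10, 2, 14, 1]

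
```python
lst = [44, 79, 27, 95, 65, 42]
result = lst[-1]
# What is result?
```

lst has length 6. Negative index -1 maps to positive index 6 + (-1) = 5. lst[5] = 42.

42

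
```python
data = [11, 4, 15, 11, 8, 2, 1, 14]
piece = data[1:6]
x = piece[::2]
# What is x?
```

data has length 8. The slice data[1:6] selects indices [1, 2, 3, 4, 5] (1->4, 2->15, 3->11, 4->8, 5->2), giving [4, 15, 11, 8, 2]. So piece = [4, 15, 11, 8, 2]. piece has length 5. The slice piece[::2] selects indices [0, 2, 4] (0->4, 2->11, 4->2), giving [4, 11, 2].

[4, 11, 2]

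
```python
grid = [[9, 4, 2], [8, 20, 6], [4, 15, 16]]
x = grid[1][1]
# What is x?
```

grid[1] = [8, 20, 6]. Taking column 1 of that row yields 20.

20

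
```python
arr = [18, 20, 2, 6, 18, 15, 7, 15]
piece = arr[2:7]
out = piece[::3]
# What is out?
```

arr has length 8. The slice arr[2:7] selects indices [2, 3, 4, 5, 6] (2->2, 3->6, 4->18, 5->15, 6->7), giving [2, 6, 18, 15, 7]. So piece = [2, 6, 18, 15, 7]. piece has length 5. The slice piece[::3] selects indices [0, 3] (0->2, 3->15), giving [2, 15].

[2, 15]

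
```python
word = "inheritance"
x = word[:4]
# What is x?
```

word has length 11. The slice word[:4] selects indices [0, 1, 2, 3] (0->'i', 1->'n', 2->'h', 3->'e'), giving 'inhe'.

'inhe'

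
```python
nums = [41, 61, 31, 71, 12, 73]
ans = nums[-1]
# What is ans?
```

nums has length 6. Negative index -1 maps to positive index 6 + (-1) = 5. nums[5] = 73.

73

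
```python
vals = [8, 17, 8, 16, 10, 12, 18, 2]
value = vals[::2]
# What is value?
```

vals has length 8. The slice vals[::2] selects indices [0, 2, 4, 6] (0->8, 2->8, 4->10, 6->18), giving [8, 8, 10, 18].

[8, 8, 10, 18]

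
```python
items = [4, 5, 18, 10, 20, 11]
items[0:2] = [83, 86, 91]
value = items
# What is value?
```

items starts as [4, 5, 18, 10, 20, 11] (length 6). The slice items[0:2] covers indices [0, 1] with values [4, 5]. Replacing that slice with [83, 86, 91] (different length) produces [83, 86, 91, 18, 10, 20, 11].

[83, 86, 91, 18, 10, 20, 11]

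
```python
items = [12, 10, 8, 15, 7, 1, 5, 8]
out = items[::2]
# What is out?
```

items has length 8. The slice items[::2] selects indices [0, 2, 4, 6] (0->12, 2->8, 4->7, 6->5), giving [12, 8, 7, 5].

[12, 8, 7, 5]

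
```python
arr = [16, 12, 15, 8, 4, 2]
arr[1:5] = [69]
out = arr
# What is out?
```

arr starts as [16, 12, 15, 8, 4, 2] (length 6). The slice arr[1:5] covers indices [1, 2, 3, 4] with values [12, 15, 8, 4]. Replacing that slice with [69] (different length) produces [16, 69, 2].

[16, 69, 2]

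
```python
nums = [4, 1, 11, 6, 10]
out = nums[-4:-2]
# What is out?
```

nums has length 5. The slice nums[-4:-2] selects indices [1, 2] (1->1, 2->11), giving [1, 11].

[1, 11]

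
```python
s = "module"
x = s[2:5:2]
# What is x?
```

s has length 6. The slice s[2:5:2] selects indices [2, 4] (2->'d', 4->'l'), giving 'dl'.

'dl'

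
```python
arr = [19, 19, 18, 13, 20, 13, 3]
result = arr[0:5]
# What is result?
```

arr has length 7. The slice arr[0:5] selects indices [0, 1, 2, 3, 4] (0->19, 1->19, 2->18, 3->13, 4->20), giving [19, 19, 18, 13, 20].

[19, 19, 18, 13, 20]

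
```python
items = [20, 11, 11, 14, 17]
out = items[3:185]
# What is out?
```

items has length 5. The slice items[3:185] selects indices [3, 4] (3->14, 4->17), giving [14, 17].

[14, 17]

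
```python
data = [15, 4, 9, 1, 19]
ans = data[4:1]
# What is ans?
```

data has length 5. The slice data[4:1] resolves to an empty index range, so the result is [].

[]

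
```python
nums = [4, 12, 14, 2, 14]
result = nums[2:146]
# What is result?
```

nums has length 5. The slice nums[2:146] selects indices [2, 3, 4] (2->14, 3->2, 4->14), giving [14, 2, 14].

[14, 2, 14]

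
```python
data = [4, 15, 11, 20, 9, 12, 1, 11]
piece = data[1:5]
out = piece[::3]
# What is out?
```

data has length 8. The slice data[1:5] selects indices [1, 2, 3, 4] (1->15, 2->11, 3->20, 4->9), giving [15, 11, 20, 9]. So piece = [15, 11, 20, 9]. piece has length 4. The slice piece[::3] selects indices [0, 3] (0->15, 3->9), giving [15, 9].

[15, 9]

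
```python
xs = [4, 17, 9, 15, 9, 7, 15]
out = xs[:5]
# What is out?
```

xs has length 7. The slice xs[:5] selects indices [0, 1, 2, 3, 4] (0->4, 1->17, 2->9, 3->15, 4->9), giving [4, 17, 9, 15, 9].

[4, 17, 9, 15, 9]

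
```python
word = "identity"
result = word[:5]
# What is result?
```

word has length 8. The slice word[:5] selects indices [0, 1, 2, 3, 4] (0->'i', 1->'d', 2->'e', 3->'n', 4->'t'), giving 'ident'.

'ident'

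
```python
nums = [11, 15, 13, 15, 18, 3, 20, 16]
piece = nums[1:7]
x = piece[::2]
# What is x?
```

nums has length 8. The slice nums[1:7] selects indices [1, 2, 3, 4, 5, 6] (1->15, 2->13, 3->15, 4->18, 5->3, 6->20), giving [15, 13, 15, 18, 3, 20]. So piece = [15, 13, 15, 18, 3, 20]. piece has length 6. The slice piece[::2] selects indices [0, 2, 4] (0->15, 2->15, 4->3), giving [15, 15, 3].

[15, 15, 3]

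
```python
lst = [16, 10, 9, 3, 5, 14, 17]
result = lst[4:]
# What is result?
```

lst has length 7. The slice lst[4:] selects indices [4, 5, 6] (4->5, 5->14, 6->17), giving [5, 14, 17].

[5, 14, 17]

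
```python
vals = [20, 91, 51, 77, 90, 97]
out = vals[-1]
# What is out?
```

vals has length 6. Negative index -1 maps to positive index 6 + (-1) = 5. vals[5] = 97.

97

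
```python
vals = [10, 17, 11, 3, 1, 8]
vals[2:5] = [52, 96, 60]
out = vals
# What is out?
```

vals starts as [10, 17, 11, 3, 1, 8] (length 6). The slice vals[2:5] covers indices [2, 3, 4] with values [11, 3, 1]. Replacing that slice with [52, 96, 60] (same length) produces [10, 17, 52, 96, 60, 8].

[10, 17, 52, 96, 60, 8]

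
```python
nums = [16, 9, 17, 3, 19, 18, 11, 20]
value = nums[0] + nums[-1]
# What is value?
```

nums has length 8. nums[0] = 16.
nums has length 8. Negative index -1 maps to positive index 8 + (-1) = 7. nums[7] = 20.
Sum: 16 + 20 = 36.

36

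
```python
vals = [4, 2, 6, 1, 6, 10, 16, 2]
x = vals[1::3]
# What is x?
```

vals has length 8. The slice vals[1::3] selects indices [1, 4, 7] (1->2, 4->6, 7->2), giving [2, 6, 2].

[2, 6, 2]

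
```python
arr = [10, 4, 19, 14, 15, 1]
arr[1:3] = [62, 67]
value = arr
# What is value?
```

arr starts as [10, 4, 19, 14, 15, 1] (length 6). The slice arr[1:3] covers indices [1, 2] with values [4, 19]. Replacing that slice with [62, 67] (same length) produces [10, 62, 67, 14, 15, 1].

[10, 62, 67, 14, 15, 1]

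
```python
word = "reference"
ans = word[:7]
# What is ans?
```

word has length 9. The slice word[:7] selects indices [0, 1, 2, 3, 4, 5, 6] (0->'r', 1->'e', 2->'f', 3->'e', 4->'r', 5->'e', 6->'n'), giving 'referen'.

'referen'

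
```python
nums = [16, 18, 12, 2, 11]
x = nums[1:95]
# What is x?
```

nums has length 5. The slice nums[1:95] selects indices [1, 2, 3, 4] (1->18, 2->12, 3->2, 4->11), giving [18, 12, 2, 11].

[18, 12, 2, 11]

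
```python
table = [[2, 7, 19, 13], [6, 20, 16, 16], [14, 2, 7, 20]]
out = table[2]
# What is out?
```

table has 3 rows. Row 2 is [14, 2, 7, 20].

[14, 2, 7, 20]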